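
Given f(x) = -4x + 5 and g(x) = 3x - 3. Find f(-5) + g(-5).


f(-5) = 25
g(-5) = -18
Sum = 7

7


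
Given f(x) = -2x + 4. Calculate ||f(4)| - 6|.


f(4) = -4
|-4| = 4
|4 - 6| = 2

2


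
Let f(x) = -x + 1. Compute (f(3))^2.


f(3) = -2
(-2)^2 = 4

4


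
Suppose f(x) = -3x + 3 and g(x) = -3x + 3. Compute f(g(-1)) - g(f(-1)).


0


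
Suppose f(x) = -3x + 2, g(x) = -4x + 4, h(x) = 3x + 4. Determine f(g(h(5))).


h(5) = 19
g(19) = -72
f(-72) = 218

218


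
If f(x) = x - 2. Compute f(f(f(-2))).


-8


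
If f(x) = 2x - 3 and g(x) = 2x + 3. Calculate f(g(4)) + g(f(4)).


f(g(4)) = 19
g(f(4)) = 13
Sum = 32

32


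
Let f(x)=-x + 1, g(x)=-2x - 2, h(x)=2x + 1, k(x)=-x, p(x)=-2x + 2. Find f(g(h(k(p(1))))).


5


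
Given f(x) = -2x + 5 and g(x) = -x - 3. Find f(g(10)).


31


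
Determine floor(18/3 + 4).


10


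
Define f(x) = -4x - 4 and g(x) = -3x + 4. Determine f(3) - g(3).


f(3) = -16
g(3) = -5
Difference = -11

-11


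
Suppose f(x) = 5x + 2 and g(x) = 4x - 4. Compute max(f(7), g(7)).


37


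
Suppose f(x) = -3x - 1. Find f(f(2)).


f(2) = -7
f(-7) = 20

20


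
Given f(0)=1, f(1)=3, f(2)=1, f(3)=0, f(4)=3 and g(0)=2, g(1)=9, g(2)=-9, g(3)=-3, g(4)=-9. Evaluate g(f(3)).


f(3) = 0
g(0) = 2

2


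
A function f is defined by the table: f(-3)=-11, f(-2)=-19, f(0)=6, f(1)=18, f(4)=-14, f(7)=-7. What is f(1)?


Reading from the table at x = 1

18


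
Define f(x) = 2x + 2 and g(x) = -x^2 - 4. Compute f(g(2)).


-14


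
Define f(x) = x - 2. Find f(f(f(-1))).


f(-1) = -3
f(-3) = -5
f(-5) = -7

-7


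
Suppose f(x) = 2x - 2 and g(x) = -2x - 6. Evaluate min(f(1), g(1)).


f(1) = 0
g(1) = -8
min = -8

-8


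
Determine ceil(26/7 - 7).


26/7 = 3.7143
3.7143 - 7 = -3.2857
ceil(-3.2857) = -3

-3


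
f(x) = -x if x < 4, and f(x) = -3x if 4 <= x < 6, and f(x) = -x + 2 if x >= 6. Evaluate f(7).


7 satisfies x >= 6
f(7) = -5

-5


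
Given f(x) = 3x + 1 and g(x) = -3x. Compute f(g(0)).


1


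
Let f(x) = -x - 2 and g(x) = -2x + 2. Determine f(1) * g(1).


f(1) = -3
g(1) = 0
Product = 0

0


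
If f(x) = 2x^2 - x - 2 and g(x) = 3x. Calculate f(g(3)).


151


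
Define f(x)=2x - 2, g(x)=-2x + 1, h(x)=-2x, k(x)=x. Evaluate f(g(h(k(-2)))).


k(-2) = -2
h(-2) = 4
g(4) = -7
f(-7) = -16

-16


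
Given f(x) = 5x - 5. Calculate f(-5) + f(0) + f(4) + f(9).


f(-5) = -30
f(0) = -5
f(4) = 15
f(9) = 40
Sum = 20

20


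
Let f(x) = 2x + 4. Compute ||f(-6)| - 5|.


f(-6) = -8
|-8| = 8
|8 - 5| = 3

3


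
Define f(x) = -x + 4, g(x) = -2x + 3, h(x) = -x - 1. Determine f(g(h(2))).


h(2) = -3
g(-3) = 9
f(9) = -5

-5


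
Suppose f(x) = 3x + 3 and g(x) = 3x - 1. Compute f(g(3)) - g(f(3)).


f(g(3)) = 27
g(f(3)) = 35
Difference = -8

-8


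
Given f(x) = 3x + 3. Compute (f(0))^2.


9


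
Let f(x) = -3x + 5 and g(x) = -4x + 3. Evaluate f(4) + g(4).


f(4) = -7
g(4) = -13
Sum = -20

-20


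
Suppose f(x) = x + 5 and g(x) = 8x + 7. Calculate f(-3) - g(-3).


f(-3) = 2
g(-3) = -17
Difference = 19

19


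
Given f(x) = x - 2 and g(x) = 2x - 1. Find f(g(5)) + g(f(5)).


f(g(5)) = 7
g(f(5)) = 5
Sum = 12

12


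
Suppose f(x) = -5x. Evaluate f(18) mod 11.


f(18) = -90
-90 mod 11 = 9

9


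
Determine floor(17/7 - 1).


1


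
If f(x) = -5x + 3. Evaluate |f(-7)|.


f(-7) = 38
|38| = 38

38


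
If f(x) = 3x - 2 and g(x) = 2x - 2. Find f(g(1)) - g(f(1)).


f(g(1)) = -2
g(f(1)) = 0
Difference = -2

-2


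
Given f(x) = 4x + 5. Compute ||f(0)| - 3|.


2


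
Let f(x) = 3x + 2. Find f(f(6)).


f(6) = 20
f(20) = 62

62


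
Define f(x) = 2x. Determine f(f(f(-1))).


f(-1) = -2
f(-2) = -4
f(-4) = -8

-8


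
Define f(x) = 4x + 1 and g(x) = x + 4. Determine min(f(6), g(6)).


f(6) = 25
g(6) = 10
min = 10

10


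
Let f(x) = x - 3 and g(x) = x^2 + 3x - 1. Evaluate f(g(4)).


g(4) = 27
f(27) = 24

24


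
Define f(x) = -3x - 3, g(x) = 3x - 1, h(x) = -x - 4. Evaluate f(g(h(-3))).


h(-3) = -1
g(-1) = -4
f(-4) = 9

9


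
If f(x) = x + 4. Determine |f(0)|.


4


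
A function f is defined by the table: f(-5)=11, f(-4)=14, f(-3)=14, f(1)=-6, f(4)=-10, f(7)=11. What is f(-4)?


Reading from the table at x = -4

14


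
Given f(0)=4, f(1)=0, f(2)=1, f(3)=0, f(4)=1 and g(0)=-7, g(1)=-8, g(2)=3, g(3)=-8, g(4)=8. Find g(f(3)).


f(3) = 0
g(0) = -7

-7


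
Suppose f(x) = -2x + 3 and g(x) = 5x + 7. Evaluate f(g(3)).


-41


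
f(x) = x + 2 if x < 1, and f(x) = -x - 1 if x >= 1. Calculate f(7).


7 satisfies x >= 1
f(7) = -8

-8


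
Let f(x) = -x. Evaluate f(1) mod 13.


f(1) = -1
-1 mod 13 = 12

12


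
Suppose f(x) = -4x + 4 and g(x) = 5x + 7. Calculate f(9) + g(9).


f(9) = -32
g(9) = 52
Sum = 20

20


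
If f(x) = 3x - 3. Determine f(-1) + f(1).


f(-1) = -6
f(1) = 0
Sum = -6

-6


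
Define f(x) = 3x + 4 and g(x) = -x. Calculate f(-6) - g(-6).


-20


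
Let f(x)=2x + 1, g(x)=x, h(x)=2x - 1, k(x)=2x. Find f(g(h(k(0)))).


k(0) = 0
h(0) = -1
g(-1) = -1
f(-1) = -1

-1


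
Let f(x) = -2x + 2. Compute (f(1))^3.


f(1) = 0
(0)^3 = 0

0


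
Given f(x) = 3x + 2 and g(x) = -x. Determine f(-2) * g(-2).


f(-2) = -4
g(-2) = 2
Product = -8

-8


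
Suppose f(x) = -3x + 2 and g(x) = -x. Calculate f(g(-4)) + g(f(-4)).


f(g(-4)) = -10
g(f(-4)) = -14
Sum = -24

-24


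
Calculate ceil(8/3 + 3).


8/3 = 2.6667
2.6667 + 3 = 5.6667
ceil(5.6667) = 6

6


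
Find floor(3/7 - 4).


3/7 = 0.4286
0.4286 - 4 = -3.5714
floor(-3.5714) = -4

-4


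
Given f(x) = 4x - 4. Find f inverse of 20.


Solve 4x - 4 = 20
x = (20 + 4) / 4 = 6

6


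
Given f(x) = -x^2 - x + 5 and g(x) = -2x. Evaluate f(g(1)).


3


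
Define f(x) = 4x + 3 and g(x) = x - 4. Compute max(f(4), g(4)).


f(4) = 19
g(4) = 0
max = 19

19


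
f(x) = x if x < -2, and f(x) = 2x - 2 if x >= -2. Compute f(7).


7 satisfies x >= -2
f(7) = 12

12


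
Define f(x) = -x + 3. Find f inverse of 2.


Solve -x + 3 = 2
x = (2 - 3) / (-1) = 1

1


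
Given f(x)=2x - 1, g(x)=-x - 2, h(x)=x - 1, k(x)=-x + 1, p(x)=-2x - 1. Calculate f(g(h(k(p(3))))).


p(3) = -7
k(-7) = 8
h(8) = 7
g(7) = -9
f(-9) = -19

-19


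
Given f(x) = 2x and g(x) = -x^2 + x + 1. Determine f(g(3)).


-10


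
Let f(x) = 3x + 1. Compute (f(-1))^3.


f(-1) = -2
(-2)^3 = -8

-8


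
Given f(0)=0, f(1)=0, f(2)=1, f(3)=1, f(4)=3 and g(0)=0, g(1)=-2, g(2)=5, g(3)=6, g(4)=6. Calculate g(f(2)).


-2


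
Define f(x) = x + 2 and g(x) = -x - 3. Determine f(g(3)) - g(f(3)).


f(g(3)) = -4
g(f(3)) = -8
Difference = 4

4


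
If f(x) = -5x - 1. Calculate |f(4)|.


f(4) = -21
|-21| = 21

21


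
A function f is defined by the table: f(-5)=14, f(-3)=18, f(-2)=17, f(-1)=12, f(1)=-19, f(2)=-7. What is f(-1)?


Reading from the table at x = -1

12


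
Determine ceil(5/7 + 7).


5/7 = 0.7143
0.7143 + 7 = 7.7143
ceil(7.7143) = 8

8


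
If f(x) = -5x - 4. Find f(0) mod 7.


f(0) = -4
-4 mod 7 = 3

3


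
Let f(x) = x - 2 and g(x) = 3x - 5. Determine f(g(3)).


2


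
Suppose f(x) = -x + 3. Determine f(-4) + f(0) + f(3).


f(-4) = 7
f(0) = 3
f(3) = 0
Sum = 10

10


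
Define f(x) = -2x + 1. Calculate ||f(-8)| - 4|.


f(-8) = 17
|17| = 17
|17 - 4| = 13

13


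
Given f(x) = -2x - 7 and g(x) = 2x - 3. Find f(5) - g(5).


-24


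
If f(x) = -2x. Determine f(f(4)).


16


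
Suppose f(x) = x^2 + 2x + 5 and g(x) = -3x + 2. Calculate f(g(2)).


g(2) = -4
f(-4) = 1*(-4)^2 + 2*(-4) + 5 = 13

13


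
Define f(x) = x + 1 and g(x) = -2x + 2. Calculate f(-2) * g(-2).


f(-2) = -1
g(-2) = 6
Product = -6

-6


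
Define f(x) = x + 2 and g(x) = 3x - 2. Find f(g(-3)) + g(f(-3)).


f(g(-3)) = -9
g(f(-3)) = -5
Sum = -14

-14


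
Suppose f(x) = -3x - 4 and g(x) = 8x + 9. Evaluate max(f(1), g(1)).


f(1) = -7
g(1) = 17
max = 17

17


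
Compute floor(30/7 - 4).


30/7 = 4.2857
4.2857 - 4 = 0.2857
floor(0.2857) = 0

0


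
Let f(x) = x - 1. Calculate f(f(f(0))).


f(0) = -1
f(-1) = -2
f(-2) = -3

-3


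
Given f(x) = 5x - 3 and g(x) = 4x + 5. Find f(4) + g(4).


38


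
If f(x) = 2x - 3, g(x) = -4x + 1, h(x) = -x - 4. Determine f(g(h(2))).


h(2) = -6
g(-6) = 25
f(25) = 47

47


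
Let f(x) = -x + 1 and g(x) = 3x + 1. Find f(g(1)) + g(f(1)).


f(g(1)) = -3
g(f(1)) = 1
Sum = -2

-2


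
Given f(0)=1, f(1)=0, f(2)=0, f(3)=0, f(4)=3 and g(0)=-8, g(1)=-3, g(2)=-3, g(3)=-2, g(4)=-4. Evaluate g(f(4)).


f(4) = 3
g(3) = -2

-2


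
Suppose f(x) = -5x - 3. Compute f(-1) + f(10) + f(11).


f(-1) = 2
f(10) = -53
f(11) = -58
Sum = -109

-109


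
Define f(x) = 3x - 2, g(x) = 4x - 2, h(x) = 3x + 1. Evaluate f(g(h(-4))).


h(-4) = -11
g(-11) = -46
f(-46) = -140

-140


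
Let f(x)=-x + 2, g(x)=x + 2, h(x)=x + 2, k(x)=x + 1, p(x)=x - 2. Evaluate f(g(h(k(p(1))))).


p(1) = -1
k(-1) = 0
h(0) = 2
g(2) = 4
f(4) = -2

-2


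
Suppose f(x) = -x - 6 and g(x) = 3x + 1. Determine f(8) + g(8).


f(8) = -14
g(8) = 25
Sum = 11

11


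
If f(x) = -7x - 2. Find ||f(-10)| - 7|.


f(-10) = 68
|68| = 68
|68 - 7| = 61

61


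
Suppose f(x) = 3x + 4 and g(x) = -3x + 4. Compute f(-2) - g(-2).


f(-2) = -2
g(-2) = 10
Difference = -12

-12


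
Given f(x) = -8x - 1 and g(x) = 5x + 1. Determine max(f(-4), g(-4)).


31


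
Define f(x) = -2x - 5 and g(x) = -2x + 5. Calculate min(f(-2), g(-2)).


f(-2) = -1
g(-2) = 9
min = -1

-1


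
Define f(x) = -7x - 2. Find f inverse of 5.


-1


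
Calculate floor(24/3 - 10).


-2


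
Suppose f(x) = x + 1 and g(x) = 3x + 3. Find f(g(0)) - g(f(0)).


f(g(0)) = 4
g(f(0)) = 6
Difference = -2

-2


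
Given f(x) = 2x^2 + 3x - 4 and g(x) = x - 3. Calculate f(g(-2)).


g(-2) = -5
f(-5) = 2*(-5)^2 + 3*(-5) - 4 = 31

31


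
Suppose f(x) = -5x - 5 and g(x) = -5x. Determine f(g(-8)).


g(-8) = 40
f(40) = -205

-205


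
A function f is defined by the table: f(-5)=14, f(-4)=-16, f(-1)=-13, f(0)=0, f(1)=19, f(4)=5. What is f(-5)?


Reading from the table at x = -5

14


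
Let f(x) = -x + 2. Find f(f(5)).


f(5) = -3
f(-3) = 5

5


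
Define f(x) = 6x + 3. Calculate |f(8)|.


51


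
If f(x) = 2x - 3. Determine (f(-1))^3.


f(-1) = -5
(-5)^3 = -125

-125


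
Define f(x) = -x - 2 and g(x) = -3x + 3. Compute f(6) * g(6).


f(6) = -8
g(6) = -15
Product = 120

120


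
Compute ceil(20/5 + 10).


14


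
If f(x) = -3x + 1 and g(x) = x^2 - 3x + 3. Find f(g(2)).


g(2) = 1
f(1) = -2

-2


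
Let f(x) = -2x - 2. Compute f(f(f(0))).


f(0) = -2
f(-2) = 2
f(2) = -6

-6


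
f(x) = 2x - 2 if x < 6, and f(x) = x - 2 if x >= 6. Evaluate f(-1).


-1 satisfies x < 6
f(-1) = -4

-4


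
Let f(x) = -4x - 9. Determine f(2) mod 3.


f(2) = -17
-17 mod 3 = 1

1


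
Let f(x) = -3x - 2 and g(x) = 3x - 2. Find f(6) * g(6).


-320


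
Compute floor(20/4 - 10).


20/4 = 5
5 - 10 = -5
floor(-5) = -5

-5


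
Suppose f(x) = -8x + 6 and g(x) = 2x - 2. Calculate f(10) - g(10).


-92


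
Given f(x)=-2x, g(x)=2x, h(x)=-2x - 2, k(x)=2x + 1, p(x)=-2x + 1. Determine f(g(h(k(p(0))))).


p(0) = 1
k(1) = 3
h(3) = -8
g(-8) = -16
f(-16) = 32

32


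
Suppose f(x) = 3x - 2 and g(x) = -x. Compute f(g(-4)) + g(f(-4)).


24


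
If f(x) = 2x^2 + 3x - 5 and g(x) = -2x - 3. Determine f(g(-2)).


g(-2) = 1
f(1) = 2*(1)^2 + 3*(1) - 5 = 0

0


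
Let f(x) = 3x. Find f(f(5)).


f(5) = 15
f(15) = 45

45


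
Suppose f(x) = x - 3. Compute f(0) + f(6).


0


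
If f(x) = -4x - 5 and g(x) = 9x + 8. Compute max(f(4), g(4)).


f(4) = -21
g(4) = 44
max = 44

44


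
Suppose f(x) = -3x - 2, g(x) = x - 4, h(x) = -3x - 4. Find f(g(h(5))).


h(5) = -19
g(-19) = -23
f(-23) = 67

67


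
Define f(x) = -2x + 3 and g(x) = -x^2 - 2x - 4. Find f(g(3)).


g(3) = -19
f(-19) = 41

41


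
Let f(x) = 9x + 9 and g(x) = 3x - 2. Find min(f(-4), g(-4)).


f(-4) = -27
g(-4) = -14
min = -27

-27


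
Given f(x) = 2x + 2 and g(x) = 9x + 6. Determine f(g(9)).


g(9) = 87
f(87) = 176

176


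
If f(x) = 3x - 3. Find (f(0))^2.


9


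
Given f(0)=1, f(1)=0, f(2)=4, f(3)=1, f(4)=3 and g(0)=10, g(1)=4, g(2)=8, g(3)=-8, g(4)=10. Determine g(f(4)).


f(4) = 3
g(3) = -8

-8


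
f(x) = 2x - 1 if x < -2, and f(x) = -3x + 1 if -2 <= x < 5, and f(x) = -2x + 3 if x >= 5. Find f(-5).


-5 satisfies x < -2
f(-5) = -11

-11


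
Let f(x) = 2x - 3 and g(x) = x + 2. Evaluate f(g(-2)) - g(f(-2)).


f(g(-2)) = -3
g(f(-2)) = -5
Difference = 2

2


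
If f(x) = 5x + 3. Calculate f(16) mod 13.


5


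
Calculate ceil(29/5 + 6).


29/5 = 5.8
5.8 + 6 = 11.8
ceil(11.8) = 12

12


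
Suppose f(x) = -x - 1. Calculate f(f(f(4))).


f(4) = -5
f(-5) = 4
f(4) = -5

-5


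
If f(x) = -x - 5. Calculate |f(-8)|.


f(-8) = 3
|3| = 3

3


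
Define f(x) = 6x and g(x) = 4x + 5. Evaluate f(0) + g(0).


f(0) = 0
g(0) = 5
Sum = 5

5


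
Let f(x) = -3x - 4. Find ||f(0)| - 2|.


f(0) = -4
|-4| = 4
|4 - 2| = 2

2


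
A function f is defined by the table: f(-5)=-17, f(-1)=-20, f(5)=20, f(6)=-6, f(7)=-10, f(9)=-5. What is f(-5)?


Reading from the table at x = -5

-17


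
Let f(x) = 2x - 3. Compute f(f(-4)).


f(-4) = -11
f(-11) = -25

-25


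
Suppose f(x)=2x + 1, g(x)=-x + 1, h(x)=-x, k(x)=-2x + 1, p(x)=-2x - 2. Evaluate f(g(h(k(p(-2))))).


p(-2) = 2
k(2) = -3
h(-3) = 3
g(3) = -2
f(-2) = -3

-3


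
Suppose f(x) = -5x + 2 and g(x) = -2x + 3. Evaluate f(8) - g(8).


f(8) = -38
g(8) = -13
Difference = -25

-25


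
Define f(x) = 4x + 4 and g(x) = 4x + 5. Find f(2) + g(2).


f(2) = 12
g(2) = 13
Sum = 25

25


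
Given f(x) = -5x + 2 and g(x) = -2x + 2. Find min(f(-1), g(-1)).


f(-1) = 7
g(-1) = 4
min = 4

4


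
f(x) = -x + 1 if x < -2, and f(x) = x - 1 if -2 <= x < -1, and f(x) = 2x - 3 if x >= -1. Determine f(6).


9


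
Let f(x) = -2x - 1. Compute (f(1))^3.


-27


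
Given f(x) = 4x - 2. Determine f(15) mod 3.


1


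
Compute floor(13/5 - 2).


13/5 = 2.6
2.6 - 2 = 0.6
floor(0.6) = 0

0


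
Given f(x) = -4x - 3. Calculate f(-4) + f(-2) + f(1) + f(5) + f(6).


-39


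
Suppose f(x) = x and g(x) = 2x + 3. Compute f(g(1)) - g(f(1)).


f(g(1)) = 5
g(f(1)) = 5
Difference = 0

0


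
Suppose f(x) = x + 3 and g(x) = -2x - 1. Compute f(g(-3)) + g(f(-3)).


f(g(-3)) = 8
g(f(-3)) = -1
Sum = 7

7


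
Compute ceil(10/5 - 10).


10/5 = 2
2 - 10 = -8
ceil(-8) = -8

-8


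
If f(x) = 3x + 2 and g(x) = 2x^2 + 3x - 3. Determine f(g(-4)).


g(-4) = 17
f(17) = 53

53


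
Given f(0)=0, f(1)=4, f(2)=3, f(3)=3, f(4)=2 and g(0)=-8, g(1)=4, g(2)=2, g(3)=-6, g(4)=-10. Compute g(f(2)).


f(2) = 3
g(3) = -6

-6


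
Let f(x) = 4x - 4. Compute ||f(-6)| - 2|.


f(-6) = -28
|-28| = 28
|28 - 2| = 26

26


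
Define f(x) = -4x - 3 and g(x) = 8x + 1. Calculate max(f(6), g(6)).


49


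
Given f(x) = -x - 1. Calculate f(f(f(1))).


f(1) = -2
f(-2) = 1
f(1) = -2

-2


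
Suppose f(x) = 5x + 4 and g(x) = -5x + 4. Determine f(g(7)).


-151


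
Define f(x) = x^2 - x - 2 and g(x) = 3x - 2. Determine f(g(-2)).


g(-2) = -8
f(-8) = 1*(-8)^2 - 1*(-8) - 2 = 70

70


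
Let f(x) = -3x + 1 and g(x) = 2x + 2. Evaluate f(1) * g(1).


f(1) = -2
g(1) = 4
Product = -8

-8


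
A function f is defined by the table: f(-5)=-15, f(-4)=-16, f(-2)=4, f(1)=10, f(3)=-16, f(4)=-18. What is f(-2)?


Reading from the table at x = -2

4


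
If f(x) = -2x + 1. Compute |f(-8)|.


17


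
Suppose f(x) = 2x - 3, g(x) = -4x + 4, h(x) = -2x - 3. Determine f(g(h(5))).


h(5) = -13
g(-13) = 56
f(56) = 109

109


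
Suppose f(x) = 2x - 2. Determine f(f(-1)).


f(-1) = -4
f(-4) = -10

-10


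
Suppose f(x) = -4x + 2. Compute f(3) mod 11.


f(3) = -10
-10 mod 11 = 1

1


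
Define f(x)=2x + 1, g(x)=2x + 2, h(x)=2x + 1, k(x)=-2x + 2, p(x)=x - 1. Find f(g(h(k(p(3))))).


-7


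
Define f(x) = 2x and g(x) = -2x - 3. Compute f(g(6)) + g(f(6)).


f(g(6)) = -30
g(f(6)) = -27
Sum = -57

-57


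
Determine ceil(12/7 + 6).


12/7 = 1.7143
1.7143 + 6 = 7.7143
ceil(7.7143) = 8

8


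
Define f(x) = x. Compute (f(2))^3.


f(2) = 2
(2)^3 = 8

8


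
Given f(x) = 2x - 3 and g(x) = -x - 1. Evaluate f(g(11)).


g(11) = -12
f(-12) = -27

-27


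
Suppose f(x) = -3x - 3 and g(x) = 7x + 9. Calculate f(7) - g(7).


-82


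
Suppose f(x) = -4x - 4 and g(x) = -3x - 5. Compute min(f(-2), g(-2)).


f(-2) = 4
g(-2) = 1
min = 1

1


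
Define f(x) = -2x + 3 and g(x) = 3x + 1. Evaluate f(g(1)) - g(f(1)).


f(g(1)) = -5
g(f(1)) = 4
Difference = -9

-9


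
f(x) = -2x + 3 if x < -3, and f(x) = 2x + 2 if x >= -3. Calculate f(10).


22


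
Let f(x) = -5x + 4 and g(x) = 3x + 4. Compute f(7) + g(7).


f(7) = -31
g(7) = 25
Sum = -6

-6


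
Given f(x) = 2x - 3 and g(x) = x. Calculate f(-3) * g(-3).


f(-3) = -9
g(-3) = -3
Product = 27

27


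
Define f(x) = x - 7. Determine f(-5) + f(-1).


f(-5) = -12
f(-1) = -8
Sum = -20

-20


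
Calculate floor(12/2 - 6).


12/2 = 6
6 - 6 = 0
floor(0) = 0

0


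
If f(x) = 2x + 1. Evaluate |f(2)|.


f(2) = 5
|5| = 5

5


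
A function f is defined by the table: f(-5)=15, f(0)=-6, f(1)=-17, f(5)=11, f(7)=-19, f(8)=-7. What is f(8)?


-7


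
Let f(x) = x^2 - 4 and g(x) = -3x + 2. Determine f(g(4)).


g(4) = -10
f(-10) = 1*(-10)^2 - 4 = 96

96


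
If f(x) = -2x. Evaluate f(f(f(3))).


f(3) = -6
f(-6) = 12
f(12) = -24

-24


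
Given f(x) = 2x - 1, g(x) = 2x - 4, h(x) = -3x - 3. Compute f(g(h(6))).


h(6) = -21
g(-21) = -46
f(-46) = -93

-93


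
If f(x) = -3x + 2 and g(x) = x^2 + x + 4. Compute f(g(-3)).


g(-3) = 10
f(10) = -28

-28


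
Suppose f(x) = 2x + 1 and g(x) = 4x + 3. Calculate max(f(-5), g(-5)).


f(-5) = -9
g(-5) = -17
max = -9

-9


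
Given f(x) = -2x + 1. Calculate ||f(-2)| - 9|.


f(-2) = 5
|5| = 5
|5 - 9| = 4

4


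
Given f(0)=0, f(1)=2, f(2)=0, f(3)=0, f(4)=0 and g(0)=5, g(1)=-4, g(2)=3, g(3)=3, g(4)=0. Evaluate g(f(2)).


5


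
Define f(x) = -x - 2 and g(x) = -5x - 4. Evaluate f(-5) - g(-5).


f(-5) = 3
g(-5) = 21
Difference = -18

-18


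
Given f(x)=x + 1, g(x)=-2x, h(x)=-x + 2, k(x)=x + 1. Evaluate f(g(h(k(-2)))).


k(-2) = -1
h(-1) = 3
g(3) = -6
f(-6) = -5

-5


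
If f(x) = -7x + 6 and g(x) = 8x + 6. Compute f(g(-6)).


g(-6) = -42
f(-42) = 300

300


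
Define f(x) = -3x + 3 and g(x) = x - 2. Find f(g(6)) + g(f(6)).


f(g(6)) = -9
g(f(6)) = -17
Sum = -26

-26


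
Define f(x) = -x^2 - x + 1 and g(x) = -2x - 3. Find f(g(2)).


g(2) = -7
f(-7) = (-1)*(-7)^2 - 1*(-7) + 1 = -41

-41


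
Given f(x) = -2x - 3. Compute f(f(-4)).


f(-4) = 5
f(5) = -13

-13


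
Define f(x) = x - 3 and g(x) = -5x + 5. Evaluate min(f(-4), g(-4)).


-7


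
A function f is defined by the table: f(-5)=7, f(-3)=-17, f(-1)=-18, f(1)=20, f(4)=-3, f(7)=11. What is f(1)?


Reading from the table at x = 1

20


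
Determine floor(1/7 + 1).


1/7 = 0.1429
0.1429 + 1 = 1.1429
floor(1.1429) = 1

1


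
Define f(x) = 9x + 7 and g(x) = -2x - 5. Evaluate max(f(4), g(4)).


43


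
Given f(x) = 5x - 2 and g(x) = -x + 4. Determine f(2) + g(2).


f(2) = 8
g(2) = 2
Sum = 10

10


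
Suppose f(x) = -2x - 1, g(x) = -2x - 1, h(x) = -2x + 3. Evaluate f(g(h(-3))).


h(-3) = 9
g(9) = -19
f(-19) = 37

37


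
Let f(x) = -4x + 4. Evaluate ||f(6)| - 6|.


14


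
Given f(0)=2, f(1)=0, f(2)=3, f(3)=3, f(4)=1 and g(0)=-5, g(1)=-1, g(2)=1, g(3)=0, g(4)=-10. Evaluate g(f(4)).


f(4) = 1
g(1) = -1

-1


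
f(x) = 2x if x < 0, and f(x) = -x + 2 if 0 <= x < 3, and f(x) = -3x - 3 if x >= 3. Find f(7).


7 satisfies x >= 3
f(7) = -24

-24


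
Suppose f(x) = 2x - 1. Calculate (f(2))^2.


f(2) = 3
(3)^2 = 9

9


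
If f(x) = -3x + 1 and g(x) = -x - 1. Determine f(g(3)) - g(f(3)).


f(g(3)) = 13
g(f(3)) = 7
Difference = 6

6


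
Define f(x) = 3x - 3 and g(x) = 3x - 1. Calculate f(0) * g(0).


f(0) = -3
g(0) = -1
Product = 3

3


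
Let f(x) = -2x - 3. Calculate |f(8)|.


f(8) = -19
|-19| = 19

19


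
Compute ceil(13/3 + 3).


13/3 = 4.3333
4.3333 + 3 = 7.3333
ceil(7.3333) = 8

8


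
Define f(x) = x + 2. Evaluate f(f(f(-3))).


f(-3) = -1
f(-1) = 1
f(1) = 3

3


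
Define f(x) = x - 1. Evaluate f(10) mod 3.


0


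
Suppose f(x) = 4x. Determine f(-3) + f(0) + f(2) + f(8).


28


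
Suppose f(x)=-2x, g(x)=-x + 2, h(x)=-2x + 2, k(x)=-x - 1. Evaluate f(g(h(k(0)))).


k(0) = -1
h(-1) = 4
g(4) = -2
f(-2) = 4

4


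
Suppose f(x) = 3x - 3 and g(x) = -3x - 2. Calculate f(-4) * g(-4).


f(-4) = -15
g(-4) = 10
Product = -150

-150


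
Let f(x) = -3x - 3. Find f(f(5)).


f(5) = -18
f(-18) = 51

51


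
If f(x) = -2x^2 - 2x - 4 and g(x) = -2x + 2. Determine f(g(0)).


g(0) = 2
f(2) = (-2)*(2)^2 - 2*(2) - 4 = -16

-16


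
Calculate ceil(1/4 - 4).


-3


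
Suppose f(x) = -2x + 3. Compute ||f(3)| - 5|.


f(3) = -3
|-3| = 3
|3 - 5| = 2

2


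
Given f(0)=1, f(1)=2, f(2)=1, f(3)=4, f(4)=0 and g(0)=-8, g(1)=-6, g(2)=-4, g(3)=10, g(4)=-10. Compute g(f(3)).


f(3) = 4
g(4) = -10

-10


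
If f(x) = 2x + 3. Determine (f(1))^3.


f(1) = 5
(5)^3 = 125

125


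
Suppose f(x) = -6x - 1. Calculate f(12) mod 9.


f(12) = -73
-73 mod 9 = 8

8


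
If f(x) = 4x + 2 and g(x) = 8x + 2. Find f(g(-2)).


g(-2) = -14
f(-14) = -54

-54


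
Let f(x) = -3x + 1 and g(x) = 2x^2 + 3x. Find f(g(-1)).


g(-1) = -1
f(-1) = 4

4


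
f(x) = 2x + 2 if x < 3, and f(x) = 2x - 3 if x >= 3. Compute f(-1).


-1 satisfies x < 3
f(-1) = 0

0


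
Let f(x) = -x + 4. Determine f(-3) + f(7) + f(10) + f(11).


f(-3) = 7
f(7) = -3
f(10) = -6
f(11) = -7
Sum = -9

-9


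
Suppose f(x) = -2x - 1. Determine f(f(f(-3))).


21


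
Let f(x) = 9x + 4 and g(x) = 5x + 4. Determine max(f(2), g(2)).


22


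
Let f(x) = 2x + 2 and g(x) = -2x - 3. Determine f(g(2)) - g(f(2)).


f(g(2)) = -12
g(f(2)) = -15
Difference = 3

3


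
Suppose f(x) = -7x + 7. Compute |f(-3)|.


f(-3) = 28
|28| = 28

28


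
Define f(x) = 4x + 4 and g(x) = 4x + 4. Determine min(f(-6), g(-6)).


f(-6) = -20
g(-6) = -20
min = -20

-20


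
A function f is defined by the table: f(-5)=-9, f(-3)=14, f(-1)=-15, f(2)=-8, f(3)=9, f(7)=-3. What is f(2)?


Reading from the table at x = 2

-8


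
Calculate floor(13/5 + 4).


13/5 = 2.6
2.6 + 4 = 6.6
floor(6.6) = 6

6


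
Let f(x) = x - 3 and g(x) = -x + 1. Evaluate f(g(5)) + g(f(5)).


f(g(5)) = -7
g(f(5)) = -1
Sum = -8

-8


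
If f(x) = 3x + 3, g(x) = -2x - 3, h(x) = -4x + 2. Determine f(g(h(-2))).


h(-2) = 10
g(10) = -23
f(-23) = -66

-66


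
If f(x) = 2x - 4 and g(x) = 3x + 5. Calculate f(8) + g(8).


f(8) = 12
g(8) = 29
Sum = 41

41


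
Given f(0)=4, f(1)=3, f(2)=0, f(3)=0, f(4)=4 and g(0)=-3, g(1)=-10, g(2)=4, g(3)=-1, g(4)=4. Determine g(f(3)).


f(3) = 0
g(0) = -3

-3


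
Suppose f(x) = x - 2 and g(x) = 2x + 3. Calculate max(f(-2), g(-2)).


f(-2) = -4
g(-2) = -1
max = -1

-1


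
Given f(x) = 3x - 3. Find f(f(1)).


f(1) = 0
f(0) = -3

-3


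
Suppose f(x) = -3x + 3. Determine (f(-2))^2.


81


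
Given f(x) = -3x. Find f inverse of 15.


Solve -3x = 15
x = (15) / (-3) = -5

-5


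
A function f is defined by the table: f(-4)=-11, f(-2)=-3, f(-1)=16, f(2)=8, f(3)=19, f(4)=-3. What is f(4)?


Reading from the table at x = 4

-3


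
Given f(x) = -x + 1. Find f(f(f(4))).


f(4) = -3
f(-3) = 4
f(4) = -3

-3


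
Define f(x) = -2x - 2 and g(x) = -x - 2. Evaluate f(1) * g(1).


f(1) = -4
g(1) = -3
Product = 12

12


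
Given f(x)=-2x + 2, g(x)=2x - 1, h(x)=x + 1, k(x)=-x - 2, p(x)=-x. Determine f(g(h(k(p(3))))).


-4


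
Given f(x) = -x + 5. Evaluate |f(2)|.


f(2) = 3
|3| = 3

3


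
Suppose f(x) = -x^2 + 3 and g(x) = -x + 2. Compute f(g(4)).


-1


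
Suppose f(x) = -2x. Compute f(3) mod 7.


f(3) = -6
-6 mod 7 = 1

1


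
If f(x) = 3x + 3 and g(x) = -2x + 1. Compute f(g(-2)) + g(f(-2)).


f(g(-2)) = 18
g(f(-2)) = 7
Sum = 25

25


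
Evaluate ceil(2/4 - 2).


2/4 = 0.5
0.5 - 2 = -1.5
ceil(-1.5) = -1

-1


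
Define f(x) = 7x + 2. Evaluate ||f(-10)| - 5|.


f(-10) = -68
|-68| = 68
|68 - 5| = 63

63


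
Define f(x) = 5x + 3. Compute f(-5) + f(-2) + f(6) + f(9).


f(-5) = -22
f(-2) = -7
f(6) = 33
f(9) = 48
Sum = 52

52


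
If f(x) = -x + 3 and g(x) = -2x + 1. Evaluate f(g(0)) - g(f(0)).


f(g(0)) = 2
g(f(0)) = -5
Difference = 7

7


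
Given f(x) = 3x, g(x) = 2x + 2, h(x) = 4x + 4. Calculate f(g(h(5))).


h(5) = 24
g(24) = 50
f(50) = 150

150


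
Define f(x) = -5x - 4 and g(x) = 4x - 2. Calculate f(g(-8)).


g(-8) = -34
f(-34) = 166

166


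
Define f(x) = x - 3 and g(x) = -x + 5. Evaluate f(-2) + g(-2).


f(-2) = -5
g(-2) = 7
Sum = 2

2


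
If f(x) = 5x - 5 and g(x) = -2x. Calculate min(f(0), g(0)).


f(0) = -5
g(0) = 0
min = -5

-5


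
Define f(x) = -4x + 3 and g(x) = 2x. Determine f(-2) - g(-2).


f(-2) = 11
g(-2) = -4
Difference = 15

15


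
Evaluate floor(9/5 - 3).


9/5 = 1.8
1.8 - 3 = -1.2
floor(-1.2) = -2

-2


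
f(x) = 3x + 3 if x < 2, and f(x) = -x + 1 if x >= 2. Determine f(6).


-5


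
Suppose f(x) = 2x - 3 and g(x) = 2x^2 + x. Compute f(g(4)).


g(4) = 36
f(36) = 69

69


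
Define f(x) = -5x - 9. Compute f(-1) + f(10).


f(-1) = -4
f(10) = -59
Sum = -63

-63


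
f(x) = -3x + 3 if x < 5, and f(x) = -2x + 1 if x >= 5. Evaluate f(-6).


-6 satisfies x < 5
f(-6) = 21

21


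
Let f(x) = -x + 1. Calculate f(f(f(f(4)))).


4


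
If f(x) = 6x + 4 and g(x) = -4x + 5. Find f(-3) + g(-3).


f(-3) = -14
g(-3) = 17
Sum = 3

3


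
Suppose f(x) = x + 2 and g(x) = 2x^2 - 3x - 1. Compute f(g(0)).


g(0) = -1
f(-1) = 1

1


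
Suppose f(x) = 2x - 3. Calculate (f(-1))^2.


f(-1) = -5
(-5)^2 = 25

25


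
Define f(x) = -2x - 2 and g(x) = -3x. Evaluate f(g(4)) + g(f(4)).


f(g(4)) = 22
g(f(4)) = 30
Sum = 52

52


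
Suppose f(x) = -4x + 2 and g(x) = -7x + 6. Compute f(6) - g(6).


f(6) = -22
g(6) = -36
Difference = 14

14


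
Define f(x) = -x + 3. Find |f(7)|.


f(7) = -4
|-4| = 4

4


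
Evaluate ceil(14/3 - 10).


14/3 = 4.6667
4.6667 - 10 = -5.3333
ceil(-5.3333) = -5

-5


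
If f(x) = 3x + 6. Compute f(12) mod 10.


f(12) = 42
42 mod 10 = 2

2


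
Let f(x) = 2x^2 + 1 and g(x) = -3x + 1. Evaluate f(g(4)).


243


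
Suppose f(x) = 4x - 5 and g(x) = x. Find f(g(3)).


g(3) = 3
f(3) = 7

7


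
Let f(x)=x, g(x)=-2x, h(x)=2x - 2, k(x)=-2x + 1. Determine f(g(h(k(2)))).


k(2) = -3
h(-3) = -8
g(-8) = 16
f(16) = 16

16


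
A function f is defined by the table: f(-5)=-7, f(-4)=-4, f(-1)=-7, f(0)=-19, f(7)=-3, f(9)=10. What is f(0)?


Reading from the table at x = 0

-19


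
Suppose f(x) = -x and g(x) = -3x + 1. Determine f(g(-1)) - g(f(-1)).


f(g(-1)) = -4
g(f(-1)) = -2
Difference = -2

-2


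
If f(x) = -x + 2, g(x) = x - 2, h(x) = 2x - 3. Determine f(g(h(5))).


h(5) = 7
g(7) = 5
f(5) = -3

-3


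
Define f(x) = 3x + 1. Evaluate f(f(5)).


f(5) = 16
f(16) = 49

49


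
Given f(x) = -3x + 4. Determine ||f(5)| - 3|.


f(5) = -11
|-11| = 11
|11 - 3| = 8

8


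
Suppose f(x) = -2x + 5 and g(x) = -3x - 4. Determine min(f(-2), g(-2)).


f(-2) = 9
g(-2) = 2
min = 2

2


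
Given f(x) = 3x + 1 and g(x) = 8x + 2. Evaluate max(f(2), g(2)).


f(2) = 7
g(2) = 18
max = 18

18


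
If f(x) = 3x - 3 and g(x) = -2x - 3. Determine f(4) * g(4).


f(4) = 9
g(4) = -11
Product = -99

-99


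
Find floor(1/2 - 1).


-1


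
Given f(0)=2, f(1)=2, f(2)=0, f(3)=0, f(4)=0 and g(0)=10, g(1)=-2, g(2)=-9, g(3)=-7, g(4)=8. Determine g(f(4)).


f(4) = 0
g(0) = 10

10


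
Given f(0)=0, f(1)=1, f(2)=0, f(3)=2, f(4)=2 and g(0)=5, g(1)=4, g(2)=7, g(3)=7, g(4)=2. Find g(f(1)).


4


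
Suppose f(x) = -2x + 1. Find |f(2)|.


f(2) = -3
|-3| = 3

3


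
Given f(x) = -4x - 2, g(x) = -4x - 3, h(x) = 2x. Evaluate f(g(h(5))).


h(5) = 10
g(10) = -43
f(-43) = 170

170


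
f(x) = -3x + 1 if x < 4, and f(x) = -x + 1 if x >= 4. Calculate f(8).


8 satisfies x >= 4
f(8) = -7

-7


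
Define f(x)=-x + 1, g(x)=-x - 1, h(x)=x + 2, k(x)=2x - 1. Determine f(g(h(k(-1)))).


k(-1) = -3
h(-3) = -1
g(-1) = 0
f(0) = 1

1


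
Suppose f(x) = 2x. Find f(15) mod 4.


f(15) = 30
30 mod 4 = 2

2


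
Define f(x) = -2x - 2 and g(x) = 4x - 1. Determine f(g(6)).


g(6) = 23
f(23) = -48

-48


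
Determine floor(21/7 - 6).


21/7 = 3
3 - 6 = -3
floor(-3) = -3

-3


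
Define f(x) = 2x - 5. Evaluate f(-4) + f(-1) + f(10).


-5


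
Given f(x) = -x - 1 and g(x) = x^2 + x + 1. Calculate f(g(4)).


g(4) = 21
f(21) = -22

-22


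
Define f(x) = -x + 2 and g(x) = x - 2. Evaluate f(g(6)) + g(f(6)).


-8


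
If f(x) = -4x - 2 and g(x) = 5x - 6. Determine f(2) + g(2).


f(2) = -10
g(2) = 4
Sum = -6

-6


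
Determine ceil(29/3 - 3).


29/3 = 9.6667
9.6667 - 3 = 6.6667
ceil(6.6667) = 7

7


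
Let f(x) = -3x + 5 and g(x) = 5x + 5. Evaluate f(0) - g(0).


f(0) = 5
g(0) = 5
Difference = 0

0


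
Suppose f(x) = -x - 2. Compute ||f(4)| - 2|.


f(4) = -6
|-6| = 6
|6 - 2| = 4

4


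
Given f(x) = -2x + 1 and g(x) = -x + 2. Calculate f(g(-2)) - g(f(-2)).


-4


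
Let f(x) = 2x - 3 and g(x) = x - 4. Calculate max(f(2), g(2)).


f(2) = 1
g(2) = -2
max = 1

1


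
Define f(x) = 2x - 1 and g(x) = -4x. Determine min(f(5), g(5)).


-20


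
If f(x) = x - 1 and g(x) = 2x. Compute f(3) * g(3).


12


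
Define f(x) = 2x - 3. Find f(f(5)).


f(5) = 7
f(7) = 11

11


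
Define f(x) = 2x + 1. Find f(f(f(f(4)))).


f(4) = 9
f(9) = 19
f(19) = 39
f(39) = 79

79


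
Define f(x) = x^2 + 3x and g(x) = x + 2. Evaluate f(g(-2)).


0


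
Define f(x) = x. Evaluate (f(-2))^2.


4


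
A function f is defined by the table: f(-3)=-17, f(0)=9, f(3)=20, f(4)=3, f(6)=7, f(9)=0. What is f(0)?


Reading from the table at x = 0

9


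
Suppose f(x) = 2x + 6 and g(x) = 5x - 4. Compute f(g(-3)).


g(-3) = -19
f(-19) = -32

-32


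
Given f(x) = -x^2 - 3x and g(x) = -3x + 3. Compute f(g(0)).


g(0) = 3
f(3) = (-1)*(3)^2 - 3*(3) = -18

-18


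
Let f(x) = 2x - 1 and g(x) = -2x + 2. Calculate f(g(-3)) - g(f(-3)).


f(g(-3)) = 15
g(f(-3)) = 16
Difference = -1

-1


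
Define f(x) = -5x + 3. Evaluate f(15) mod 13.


f(15) = -72
-72 mod 13 = 6

6


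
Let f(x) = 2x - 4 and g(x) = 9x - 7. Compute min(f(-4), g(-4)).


f(-4) = -12
g(-4) = -43
min = -43

-43


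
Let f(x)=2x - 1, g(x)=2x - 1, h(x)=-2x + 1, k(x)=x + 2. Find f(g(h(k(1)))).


k(1) = 3
h(3) = -5
g(-5) = -11
f(-11) = -23

-23


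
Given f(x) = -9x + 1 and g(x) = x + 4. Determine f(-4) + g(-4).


f(-4) = 37
g(-4) = 0
Sum = 37

37


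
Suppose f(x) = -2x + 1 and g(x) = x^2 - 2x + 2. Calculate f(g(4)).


g(4) = 10
f(10) = -19

-19


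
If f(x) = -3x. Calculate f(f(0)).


0


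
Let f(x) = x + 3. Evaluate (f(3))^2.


f(3) = 6
(6)^2 = 36

36


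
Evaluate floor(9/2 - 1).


9/2 = 4.5
4.5 - 1 = 3.5
floor(3.5) = 3

3


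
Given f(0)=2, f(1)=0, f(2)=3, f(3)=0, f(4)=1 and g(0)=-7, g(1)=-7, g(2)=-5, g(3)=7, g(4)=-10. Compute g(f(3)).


-7


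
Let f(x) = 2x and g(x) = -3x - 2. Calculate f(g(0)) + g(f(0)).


f(g(0)) = -4
g(f(0)) = -2
Sum = -6

-6


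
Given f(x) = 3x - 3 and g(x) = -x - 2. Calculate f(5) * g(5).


f(5) = 12
g(5) = -7
Product = -84

-84


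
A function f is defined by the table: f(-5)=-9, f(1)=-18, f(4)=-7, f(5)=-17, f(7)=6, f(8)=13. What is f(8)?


13


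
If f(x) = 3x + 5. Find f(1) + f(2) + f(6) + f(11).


80


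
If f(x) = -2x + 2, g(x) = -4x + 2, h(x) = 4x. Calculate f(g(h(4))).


126


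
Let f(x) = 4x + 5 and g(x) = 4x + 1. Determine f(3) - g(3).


f(3) = 17
g(3) = 13
Difference = 4

4


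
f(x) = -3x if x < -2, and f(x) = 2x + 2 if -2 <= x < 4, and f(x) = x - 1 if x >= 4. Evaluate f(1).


1 satisfies -2 <= x < 4
f(1) = 4

4


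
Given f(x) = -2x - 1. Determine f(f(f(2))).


f(2) = -5
f(-5) = 9
f(9) = -19

-19


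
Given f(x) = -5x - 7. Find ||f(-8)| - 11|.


f(-8) = 33
|33| = 33
|33 - 11| = 22

22


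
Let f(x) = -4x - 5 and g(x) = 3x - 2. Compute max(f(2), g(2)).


4


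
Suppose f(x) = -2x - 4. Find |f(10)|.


f(10) = -24
|-24| = 24

24


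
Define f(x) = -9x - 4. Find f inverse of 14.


-2


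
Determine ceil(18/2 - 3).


18/2 = 9
9 - 3 = 6
ceil(6) = 6

6


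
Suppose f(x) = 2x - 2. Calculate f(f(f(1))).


f(1) = 0
f(0) = -2
f(-2) = -6

-6


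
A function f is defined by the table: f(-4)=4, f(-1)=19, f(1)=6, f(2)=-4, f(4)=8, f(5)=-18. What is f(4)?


Reading from the table at x = 4

8


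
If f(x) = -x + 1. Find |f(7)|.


6


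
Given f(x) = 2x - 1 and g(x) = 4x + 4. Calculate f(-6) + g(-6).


f(-6) = -13
g(-6) = -20
Sum = -33

-33


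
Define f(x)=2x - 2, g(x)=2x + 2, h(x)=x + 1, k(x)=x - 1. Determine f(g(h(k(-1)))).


k(-1) = -2
h(-2) = -1
g(-1) = 0
f(0) = -2

-2


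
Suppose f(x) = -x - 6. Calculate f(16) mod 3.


2


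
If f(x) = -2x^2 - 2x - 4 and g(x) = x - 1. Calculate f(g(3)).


-16


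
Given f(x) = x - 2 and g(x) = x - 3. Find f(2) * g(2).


f(2) = 0
g(2) = -1
Product = 0

0


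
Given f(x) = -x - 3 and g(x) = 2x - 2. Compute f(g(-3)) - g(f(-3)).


f(g(-3)) = 5
g(f(-3)) = -2
Difference = 7

7


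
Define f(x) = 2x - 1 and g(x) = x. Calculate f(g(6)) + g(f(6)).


22


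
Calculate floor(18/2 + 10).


19


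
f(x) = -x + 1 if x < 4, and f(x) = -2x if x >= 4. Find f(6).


6 satisfies x >= 4
f(6) = -12

-12


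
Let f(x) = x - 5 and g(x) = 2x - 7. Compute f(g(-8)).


-28


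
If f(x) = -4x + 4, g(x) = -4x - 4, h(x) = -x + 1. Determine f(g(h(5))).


h(5) = -4
g(-4) = 12
f(12) = -44

-44


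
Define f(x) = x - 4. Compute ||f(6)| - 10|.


8


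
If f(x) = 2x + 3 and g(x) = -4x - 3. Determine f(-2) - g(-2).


-6


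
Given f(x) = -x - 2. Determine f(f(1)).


f(1) = -3
f(-3) = 1

1


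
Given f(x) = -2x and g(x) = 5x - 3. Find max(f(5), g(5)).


22


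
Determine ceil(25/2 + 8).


25/2 = 12.5
12.5 + 8 = 20.5
ceil(20.5) = 21

21


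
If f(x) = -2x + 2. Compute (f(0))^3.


f(0) = 2
(2)^3 = 8

8


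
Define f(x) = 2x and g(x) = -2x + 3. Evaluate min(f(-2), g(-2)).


-4


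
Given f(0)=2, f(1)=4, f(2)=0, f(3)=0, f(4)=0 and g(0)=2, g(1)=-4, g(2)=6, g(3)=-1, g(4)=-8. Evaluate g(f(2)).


f(2) = 0
g(0) = 2

2


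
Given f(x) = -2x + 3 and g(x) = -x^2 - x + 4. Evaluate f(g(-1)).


g(-1) = 4
f(4) = -5

-5


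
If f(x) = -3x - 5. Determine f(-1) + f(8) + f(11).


f(-1) = -2
f(8) = -29
f(11) = -38
Sum = -69

-69


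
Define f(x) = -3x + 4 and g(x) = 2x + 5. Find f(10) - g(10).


-51


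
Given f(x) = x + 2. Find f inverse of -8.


Solve x + 2 = -8
x = (-8 - 2) / 1 = -10

-10


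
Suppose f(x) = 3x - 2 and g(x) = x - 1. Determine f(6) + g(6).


f(6) = 16
g(6) = 5
Sum = 21

21


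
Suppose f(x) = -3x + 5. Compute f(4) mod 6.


5


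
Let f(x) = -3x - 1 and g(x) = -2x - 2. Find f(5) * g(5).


f(5) = -16
g(5) = -12
Product = 192

192


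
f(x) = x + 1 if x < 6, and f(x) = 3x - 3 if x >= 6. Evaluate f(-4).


-3


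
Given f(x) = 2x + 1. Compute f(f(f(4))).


f(4) = 9
f(9) = 19
f(19) = 39

39


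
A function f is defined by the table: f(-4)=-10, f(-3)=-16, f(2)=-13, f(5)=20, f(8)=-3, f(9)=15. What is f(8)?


Reading from the table at x = 8

-3


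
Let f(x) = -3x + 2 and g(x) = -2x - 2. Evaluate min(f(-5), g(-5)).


f(-5) = 17
g(-5) = 8
min = 8

8


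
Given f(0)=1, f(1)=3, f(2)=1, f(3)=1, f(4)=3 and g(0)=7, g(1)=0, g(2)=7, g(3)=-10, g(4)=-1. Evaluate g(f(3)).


0


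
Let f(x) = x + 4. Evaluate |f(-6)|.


f(-6) = -2
|-2| = 2

2


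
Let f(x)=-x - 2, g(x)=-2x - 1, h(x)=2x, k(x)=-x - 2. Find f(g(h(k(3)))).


k(3) = -5
h(-5) = -10
g(-10) = 19
f(19) = -21

-21


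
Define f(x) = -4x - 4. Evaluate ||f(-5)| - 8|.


f(-5) = 16
|16| = 16
|16 - 8| = 8

8


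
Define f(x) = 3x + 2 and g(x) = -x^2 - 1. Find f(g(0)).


-1


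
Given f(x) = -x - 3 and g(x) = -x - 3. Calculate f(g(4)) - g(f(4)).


0


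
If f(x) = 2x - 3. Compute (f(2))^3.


f(2) = 1
(1)^3 = 1

1


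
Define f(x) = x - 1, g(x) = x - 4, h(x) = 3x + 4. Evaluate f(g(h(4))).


h(4) = 16
g(16) = 12
f(12) = 11

11


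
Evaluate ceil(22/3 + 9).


22/3 = 7.3333
7.3333 + 9 = 16.3333
ceil(16.3333) = 17

17


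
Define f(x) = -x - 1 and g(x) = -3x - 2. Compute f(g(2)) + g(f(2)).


f(g(2)) = 7
g(f(2)) = 7
Sum = 14

14


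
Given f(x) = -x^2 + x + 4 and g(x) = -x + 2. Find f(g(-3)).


g(-3) = 5
f(5) = (-1)*(5)^2 + 1*(5) + 4 = -16

-16


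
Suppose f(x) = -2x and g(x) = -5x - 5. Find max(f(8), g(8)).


f(8) = -16
g(8) = -45
max = -16

-16


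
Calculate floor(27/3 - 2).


27/3 = 9
9 - 2 = 7
floor(7) = 7

7


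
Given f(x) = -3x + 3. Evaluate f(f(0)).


f(0) = 3
f(3) = -6

-6


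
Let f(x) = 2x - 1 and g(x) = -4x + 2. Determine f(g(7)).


g(7) = -26
f(-26) = -53

-53


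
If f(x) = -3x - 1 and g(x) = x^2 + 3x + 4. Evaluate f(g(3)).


-67


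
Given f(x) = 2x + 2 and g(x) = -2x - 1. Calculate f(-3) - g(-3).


f(-3) = -4
g(-3) = 5
Difference = -9

-9


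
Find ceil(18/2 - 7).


2


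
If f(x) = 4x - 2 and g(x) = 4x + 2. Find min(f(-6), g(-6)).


f(-6) = -26
g(-6) = -22
min = -26

-26


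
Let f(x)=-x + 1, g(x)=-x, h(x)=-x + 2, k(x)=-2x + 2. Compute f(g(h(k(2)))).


k(2) = -2
h(-2) = 4
g(4) = -4
f(-4) = 5

5


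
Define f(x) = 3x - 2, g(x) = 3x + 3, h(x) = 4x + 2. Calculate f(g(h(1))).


h(1) = 6
g(6) = 21
f(21) = 61

61


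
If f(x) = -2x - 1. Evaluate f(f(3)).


13


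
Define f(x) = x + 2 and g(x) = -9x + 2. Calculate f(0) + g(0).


f(0) = 2
g(0) = 2
Sum = 4

4


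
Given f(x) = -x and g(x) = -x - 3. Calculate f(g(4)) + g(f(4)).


f(g(4)) = 7
g(f(4)) = 1
Sum = 8

8


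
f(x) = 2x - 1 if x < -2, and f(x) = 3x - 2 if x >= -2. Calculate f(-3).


-3 satisfies x < -2
f(-3) = -7

-7
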